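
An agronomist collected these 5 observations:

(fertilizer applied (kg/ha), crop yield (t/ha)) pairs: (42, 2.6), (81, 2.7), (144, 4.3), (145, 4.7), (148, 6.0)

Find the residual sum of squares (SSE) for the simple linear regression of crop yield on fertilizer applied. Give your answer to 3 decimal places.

1.842

n = 5, Σx = 560, Σy = 20.3, Σxy = 2516.6, Σx² = 71990, Σy² = 90.63
Sxx = Σx² − (Σx)²/n = 71990 − 62720 = 9270
Sxy = Σxy − (Σx)(Σy)/n = 2516.6 − 2273.6 = 243
Syy = Σy² − (Σy)²/n = 90.63 − 82.418 = 8.212
b = Sxy/Sxx = 243/9270 = 0.026214
SSE = Syy − b·Sxy = 8.212 − 0.026214·243 = 1.842097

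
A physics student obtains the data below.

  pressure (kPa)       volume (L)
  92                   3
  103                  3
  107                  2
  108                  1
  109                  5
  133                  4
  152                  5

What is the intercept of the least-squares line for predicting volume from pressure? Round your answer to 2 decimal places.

-1.39

n = 7, Σx = 804, Σy = 23, Σxy = 2744, Σx² = 94860
Sxx = Σx² − (Σx)²/n = 94860 − 92345.142857 = 2514.857143
Sxy = Σxy − (Σx)(Σy)/n = 2744 − 2641.714286 = 102.285714
b = Sxy/Sxx = 102.285714/2514.857143 = 0.040673
a = ȳ − b·x̄ = 3.285714 − 0.040673·114.857143 = -1.385821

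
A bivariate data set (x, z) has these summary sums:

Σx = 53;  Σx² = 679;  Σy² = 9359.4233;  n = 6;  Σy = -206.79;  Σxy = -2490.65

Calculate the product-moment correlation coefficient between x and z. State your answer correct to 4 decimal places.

Sxx = Σx² − (Σx)²/n = 679 − 468.166667 = 210.833333
Sxy = Σxy − (Σx)(Σy)/n = -2490.65 − (-1826.645) = -664.005
Syy = Σy² − (Σy)²/n = 9359.4233 − 7127.01735 = 2232.40595
r = Sxy/√(Sxx·Syy) = -664.005/√(470665.587792) = -664.005/686.050718 = -0.967866

-0.9679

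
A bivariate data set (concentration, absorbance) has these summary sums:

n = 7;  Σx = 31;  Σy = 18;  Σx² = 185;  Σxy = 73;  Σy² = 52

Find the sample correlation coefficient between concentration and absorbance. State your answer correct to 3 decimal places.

-0.407

Sxx = Σx² − (Σx)²/n = 185 − 137.285714 = 47.714286
Sxy = Σxy − (Σx)(Σy)/n = 73 − 79.714286 = -6.714286
Syy = Σy² − (Σy)²/n = 52 − 46.285714 = 5.714286
r = Sxy/√(Sxx·Syy) = -6.714286/√(272.653061) = -6.714286/16.512209 = -0.406626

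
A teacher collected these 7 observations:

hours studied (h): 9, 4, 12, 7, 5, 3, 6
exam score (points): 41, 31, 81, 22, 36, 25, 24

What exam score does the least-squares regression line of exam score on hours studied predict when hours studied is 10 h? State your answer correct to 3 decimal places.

n = 7, Σx = 46, Σy = 260, Σxy = 2018, Σx² = 360
Sxx = Σx² − (Σx)²/n = 360 − 302.285714 = 57.714286
Sxy = Σxy − (Σx)(Σy)/n = 2018 − 1708.571429 = 309.428571
b = Sxy/Sxx = 309.428571/57.714286 = 5.361386
a = ȳ − b·x̄ = 37.142857 − 5.361386·6.571429 = 1.910891
ŷ(10) = a + b·10 = 1.910891 + 5.361386·10 = 55.524752

55.525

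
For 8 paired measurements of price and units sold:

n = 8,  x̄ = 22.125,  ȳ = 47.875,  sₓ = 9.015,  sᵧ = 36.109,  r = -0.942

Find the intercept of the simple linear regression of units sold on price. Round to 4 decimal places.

b = r · sᵧ/sₓ = -0.942 · 36.109/9.015 = -3.773120
a = ȳ − b·x̄ = 47.875 − (-3.773120)·22.125 = 131.355283

131.3553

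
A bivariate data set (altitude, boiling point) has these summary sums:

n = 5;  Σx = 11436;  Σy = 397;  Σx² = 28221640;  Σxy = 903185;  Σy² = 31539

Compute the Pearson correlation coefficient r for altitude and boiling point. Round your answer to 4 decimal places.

Sxx = Σx² − (Σx)²/n = 28221640 − 26156419.2 = 2065220.8
Sxy = Σxy − (Σx)(Σy)/n = 903185 − 908018.4 = -4833.4
Syy = Σy² − (Σy)²/n = 31539 − 31521.8 = 17.2
r = Sxy/√(Sxx·Syy) = -4833.4/√(35521797.76) = -4833.4/5960.016591 = -0.810971

-0.8110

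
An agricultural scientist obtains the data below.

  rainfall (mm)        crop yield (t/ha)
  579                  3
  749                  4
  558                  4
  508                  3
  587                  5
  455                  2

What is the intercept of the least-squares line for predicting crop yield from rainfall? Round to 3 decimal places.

n = 6, Σx = 3436, Σy = 21, Σxy = 12334, Σx² = 2017264
Sxx = Σx² − (Σx)²/n = 2017264 − 1967682.666667 = 49581.333333
Sxy = Σxy − (Σx)(Σy)/n = 12334 − 12026 = 308
b = Sxy/Sxx = 308/49581.333333 = 0.006212
a = ȳ − b·x̄ = 3.5 − 0.006212·572.666667 = -0.057414

-0.057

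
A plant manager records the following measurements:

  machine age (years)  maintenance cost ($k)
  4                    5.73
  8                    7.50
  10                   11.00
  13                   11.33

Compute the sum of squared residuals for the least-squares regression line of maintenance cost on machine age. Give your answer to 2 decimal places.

2.57

n = 4, Σx = 35, Σy = 35.56, Σxy = 340.21, Σx² = 349, Σy² = 338.4518
Sxx = Σx² − (Σx)²/n = 349 − 306.25 = 42.75
Sxy = Σxy − (Σx)(Σy)/n = 340.21 − 311.15 = 29.06
Syy = Σy² − (Σy)²/n = 338.4518 − 316.1284 = 22.3234
b = Sxy/Sxx = 29.06/42.75 = 0.679766
SSE = Syy − b·Sxy = 22.3234 − 0.679766·29.06 = 2.569398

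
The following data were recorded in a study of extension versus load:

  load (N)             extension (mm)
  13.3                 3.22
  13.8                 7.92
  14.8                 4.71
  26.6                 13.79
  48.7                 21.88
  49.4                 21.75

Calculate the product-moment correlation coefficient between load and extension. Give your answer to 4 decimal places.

n = 6, Σx = 166.6, Σy = 73.27, Σxy = 2728.65, Σx² = 6105.98, Σy² = 1237.2399
Sxx = Σx² − (Σx)²/n = 6105.98 − 4625.926667 = 1480.053333
Sxy = Σxy − (Σx)(Σy)/n = 2728.65 − 2034.463667 = 694.186333
Syy = Σy² − (Σy)²/n = 1237.2399 − 894.748817 = 342.491083
r = Sxy/√(Sxx·Syy) = 694.186333/√(506905.069524) = 694.186333/711.972661 = 0.975018

0.9750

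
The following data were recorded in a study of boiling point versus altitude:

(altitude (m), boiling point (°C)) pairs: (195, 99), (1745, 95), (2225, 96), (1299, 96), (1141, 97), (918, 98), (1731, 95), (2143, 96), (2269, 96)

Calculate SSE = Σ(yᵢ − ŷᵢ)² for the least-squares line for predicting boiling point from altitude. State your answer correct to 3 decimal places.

4.914

n = 9, Σx = 13666, Σy = 868, Σxy = 1312022, Σx² = 24602852, Σy² = 83728
Sxx = Σx² − (Σx)²/n = 24602852 − 20751061.777778 = 3851790.222222
Sxy = Σxy − (Σx)(Σy)/n = 1312022 − 1318009.777778 = -5987.777778
Syy = Σy² − (Σy)²/n = 83728 − 83713.777778 = 14.222222
b = Sxy/Sxx = -5987.777778/3851790.222222 = -0.001555
SSE = Syy − b·Sxy = 14.222222 − (-0.001555)·(-5987.777778) = 4.913958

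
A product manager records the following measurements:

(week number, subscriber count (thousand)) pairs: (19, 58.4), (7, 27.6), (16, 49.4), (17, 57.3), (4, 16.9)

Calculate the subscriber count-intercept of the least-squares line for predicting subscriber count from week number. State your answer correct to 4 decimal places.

6.7979

n = 5, Σx = 63, Σy = 209.6, Σxy = 3134.9, Σx² = 971
Sxx = Σx² − (Σx)²/n = 971 − 793.8 = 177.2
Sxy = Σxy − (Σx)(Σy)/n = 3134.9 − 2640.96 = 493.94
b = Sxy/Sxx = 493.94/177.2 = 2.787472
a = ȳ − b·x̄ = 41.92 − 2.787472·12.6 = 6.797856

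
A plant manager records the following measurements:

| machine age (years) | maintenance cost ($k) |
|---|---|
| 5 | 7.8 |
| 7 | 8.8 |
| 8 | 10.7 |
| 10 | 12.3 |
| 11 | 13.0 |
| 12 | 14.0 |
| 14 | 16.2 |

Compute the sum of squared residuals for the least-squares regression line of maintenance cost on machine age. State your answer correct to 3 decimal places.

n = 7, Σx = 67, Σy = 82.8, Σxy = 847, Σx² = 699, Σy² = 1031.5
Sxx = Σx² − (Σx)²/n = 699 − 641.285714 = 57.714286
Sxy = Σxy − (Σx)(Σy)/n = 847 − 792.514286 = 54.485714
Syy = Σy² − (Σy)²/n = 1031.5 − 979.405714 = 52.094286
b = Sxy/Sxx = 54.485714/57.714286 = 0.944059
SSE = Syy − b·Sxy = 52.094286 − 0.944059·54.485714 = 0.656535

0.657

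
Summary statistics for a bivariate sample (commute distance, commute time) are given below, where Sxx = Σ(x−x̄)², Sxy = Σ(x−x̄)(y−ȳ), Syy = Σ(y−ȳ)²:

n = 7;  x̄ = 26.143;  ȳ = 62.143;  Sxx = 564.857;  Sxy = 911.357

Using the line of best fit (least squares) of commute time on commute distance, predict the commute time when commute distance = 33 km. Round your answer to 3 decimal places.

b = Sxy/Sxx = 911.357/564.857 = 1.613430
a = ȳ − b·x̄ = 62.143 − 1.613430·26.143 = 19.963110
ŷ(33) = a + b·33 = 19.963110 + 1.613430·33 = 73.206287

73.206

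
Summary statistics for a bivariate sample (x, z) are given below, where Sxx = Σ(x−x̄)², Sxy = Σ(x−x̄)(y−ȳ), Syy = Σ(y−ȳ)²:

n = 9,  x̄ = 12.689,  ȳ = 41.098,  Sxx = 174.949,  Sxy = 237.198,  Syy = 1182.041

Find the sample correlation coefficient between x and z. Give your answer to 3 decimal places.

0.522

r = Sxy/√(Sxx·Syy) = 237.198/√(206796.890909) = 237.198/454.749262 = 0.521602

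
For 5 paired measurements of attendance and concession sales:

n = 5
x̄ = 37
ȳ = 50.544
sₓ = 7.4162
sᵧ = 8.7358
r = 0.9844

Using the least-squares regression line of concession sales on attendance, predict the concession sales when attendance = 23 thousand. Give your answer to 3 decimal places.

34.310

b = r · sᵧ/sₓ = 0.9844 · 8.7358/7.4162 = 1.159559
a = ȳ − b·x̄ = 50.544 − 1.159559·37 = 7.640317
ŷ(23) = a + b·23 = 7.640317 + 1.159559·23 = 34.310174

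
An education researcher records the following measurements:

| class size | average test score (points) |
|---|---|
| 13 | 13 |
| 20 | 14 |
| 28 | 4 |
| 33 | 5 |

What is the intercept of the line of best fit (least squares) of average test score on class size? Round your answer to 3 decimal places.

n = 4, Σx = 94, Σy = 36, Σxy = 726, Σx² = 2442
Sxx = Σx² − (Σx)²/n = 2442 − 2209 = 233
Sxy = Σxy − (Σx)(Σy)/n = 726 − 846 = -120
b = Sxy/Sxx = -120/233 = -0.515021
a = ȳ − b·x̄ = 9 − (-0.515021)·23.5 = 21.103004

21.103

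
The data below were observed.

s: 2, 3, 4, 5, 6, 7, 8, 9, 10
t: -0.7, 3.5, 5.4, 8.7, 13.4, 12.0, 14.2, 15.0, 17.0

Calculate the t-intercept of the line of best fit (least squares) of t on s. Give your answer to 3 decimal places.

-2.787

n = 9, Σx = 54, Σy = 88.5, Σxy = 657.2, Σx² = 384
Sxx = Σx² − (Σx)²/n = 384 − 324 = 60
Sxy = Σxy − (Σx)(Σy)/n = 657.2 − 531 = 126.2
b = Sxy/Sxx = 126.2/60 = 2.103333
a = ȳ − b·x̄ = 9.833333 − 2.103333·6 = -2.786667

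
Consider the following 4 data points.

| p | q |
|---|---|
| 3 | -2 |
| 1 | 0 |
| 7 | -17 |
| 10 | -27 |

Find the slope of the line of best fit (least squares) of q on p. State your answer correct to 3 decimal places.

n = 4, Σx = 21, Σy = -46, Σxy = -395, Σx² = 159
Sxx = Σx² − (Σx)²/n = 159 − 110.25 = 48.75
Sxy = Σxy − (Σx)(Σy)/n = -395 − (-241.5) = -153.5
b = Sxy/Sxx = -153.5/48.75 = -3.148718

-3.149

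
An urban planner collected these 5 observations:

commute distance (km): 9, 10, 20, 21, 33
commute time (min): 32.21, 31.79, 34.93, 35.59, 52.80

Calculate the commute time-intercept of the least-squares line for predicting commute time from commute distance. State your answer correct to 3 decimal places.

22.239

n = 5, Σx = 93, Σy = 187.32, Σxy = 3796.18, Σx² = 2111
Sxx = Σx² − (Σx)²/n = 2111 − 1729.8 = 381.2
Sxy = Σxy − (Σx)(Σy)/n = 3796.18 − 3484.152 = 312.028
b = Sxy/Sxx = 312.028/381.2 = 0.818541
a = ȳ − b·x̄ = 37.464 − 0.818541·18.6 = 22.239129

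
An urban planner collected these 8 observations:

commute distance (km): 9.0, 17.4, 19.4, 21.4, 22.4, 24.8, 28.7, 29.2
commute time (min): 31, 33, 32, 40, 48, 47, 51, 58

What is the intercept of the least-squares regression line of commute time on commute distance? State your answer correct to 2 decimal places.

13.43

n = 8, Σx = 172.3, Σy = 340, Σxy = 7728.1, Σx² = 4011.21
Sxx = Σx² − (Σx)²/n = 4011.21 − 3710.91125 = 300.29875
Sxy = Σxy − (Σx)(Σy)/n = 7728.1 − 7322.75 = 405.35
b = Sxy/Sxx = 405.35/300.29875 = 1.349822
a = ȳ − b·x̄ = 42.5 − 1.349822·21.5375 = 13.428199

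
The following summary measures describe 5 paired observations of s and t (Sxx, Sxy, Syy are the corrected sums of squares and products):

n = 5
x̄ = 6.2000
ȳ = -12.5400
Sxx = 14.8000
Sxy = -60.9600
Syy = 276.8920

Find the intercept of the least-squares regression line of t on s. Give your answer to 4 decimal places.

b = Sxy/Sxx = -60.96/14.8 = -4.118919
a = ȳ − b·x̄ = -12.54 − (-4.118919)·6.2 = 12.997297

12.9973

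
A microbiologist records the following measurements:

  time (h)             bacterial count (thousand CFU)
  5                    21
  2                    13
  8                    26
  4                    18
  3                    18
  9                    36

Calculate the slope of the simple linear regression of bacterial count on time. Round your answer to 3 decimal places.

2.755

n = 6, Σx = 31, Σy = 132, Σxy = 789, Σx² = 199
Sxx = Σx² − (Σx)²/n = 199 − 160.166667 = 38.833333
Sxy = Σxy − (Σx)(Σy)/n = 789 − 682 = 107
b = Sxy/Sxx = 107/38.833333 = 2.755365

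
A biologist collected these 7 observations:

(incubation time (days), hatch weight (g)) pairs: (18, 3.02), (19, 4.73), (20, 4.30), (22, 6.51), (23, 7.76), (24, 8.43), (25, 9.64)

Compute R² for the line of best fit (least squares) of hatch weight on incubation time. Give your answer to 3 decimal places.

n = 7, Σx = 151, Σy = 44.39, Σxy = 995.25, Σx² = 3299, Σy² = 316.5755
Sxx = Σx² − (Σx)²/n = 3299 − 3257.285714 = 41.714286
Sxy = Σxy − (Σx)(Σy)/n = 995.25 − 957.555714 = 37.694286
Syy = Σy² − (Σy)²/n = 316.5755 − 281.496014 = 35.079486
R² = Sxy²/(Sxx·Syy) = (37.694286)²/(41.714286·35.079486) = 0.970986

0.971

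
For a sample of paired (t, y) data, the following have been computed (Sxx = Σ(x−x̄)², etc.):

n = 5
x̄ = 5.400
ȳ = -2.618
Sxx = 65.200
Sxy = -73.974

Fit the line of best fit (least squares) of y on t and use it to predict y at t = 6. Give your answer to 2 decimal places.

-3.30

b = Sxy/Sxx = -73.974/65.2 = -1.134571
a = ȳ − b·x̄ = -2.618 − (-1.134571)·5.4 = 3.508681
ŷ(6) = a + b·6 = 3.508681 + (-1.134571)·6 = -3.298742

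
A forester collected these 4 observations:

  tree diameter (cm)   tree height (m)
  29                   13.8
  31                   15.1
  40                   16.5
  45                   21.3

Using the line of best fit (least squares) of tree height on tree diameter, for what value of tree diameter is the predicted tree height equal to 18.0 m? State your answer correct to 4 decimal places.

39.5325

n = 4, Σx = 145, Σy = 66.7, Σxy = 2486.8, Σx² = 5427
Sxx = Σx² − (Σx)²/n = 5427 − 5256.25 = 170.75
Sxy = Σxy − (Σx)(Σy)/n = 2486.8 − 2417.875 = 68.925
b = Sxy/Sxx = 68.925/170.75 = 0.403660
a = ȳ − b·x̄ = 16.675 − 0.403660·36.25 = 2.042313
Set a + b·x = 18.0: x = (18.0 − 2.042313) / 0.403660 = 39.532463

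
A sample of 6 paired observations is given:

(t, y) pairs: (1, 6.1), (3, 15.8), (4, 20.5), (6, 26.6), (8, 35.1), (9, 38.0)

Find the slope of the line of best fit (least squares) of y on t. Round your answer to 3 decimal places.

n = 6, Σx = 31, Σy = 142.1, Σxy = 917.9, Σx² = 207
Sxx = Σx² − (Σx)²/n = 207 − 160.166667 = 46.833333
Sxy = Σxy − (Σx)(Σy)/n = 917.9 − 734.183333 = 183.716667
b = Sxy/Sxx = 183.716667/46.833333 = 3.922776

3.923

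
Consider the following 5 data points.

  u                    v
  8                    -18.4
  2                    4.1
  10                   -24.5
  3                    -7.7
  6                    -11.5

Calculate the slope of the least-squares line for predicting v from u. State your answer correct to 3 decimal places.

-3.118

n = 5, Σx = 29, Σy = -58, Σxy = -476.1, Σx² = 213
Sxx = Σx² − (Σx)²/n = 213 − 168.2 = 44.8
Sxy = Σxy − (Σx)(Σy)/n = -476.1 − (-336.4) = -139.7
b = Sxy/Sxx = -139.7/44.8 = -3.118304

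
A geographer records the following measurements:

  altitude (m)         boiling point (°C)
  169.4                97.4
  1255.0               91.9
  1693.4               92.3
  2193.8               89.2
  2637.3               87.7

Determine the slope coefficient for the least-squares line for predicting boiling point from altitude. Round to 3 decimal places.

-0.004

n = 5, Σx = 7948.9, Σy = 458.5, Σxy = 715113.05, Σx² = 16239434.65
Sxx = Σx² − (Σx)²/n = 16239434.65 − 12637002.242 = 3602432.408
Sxy = Σxy − (Σx)(Σy)/n = 715113.05 − 728914.13 = -13801.08
b = Sxy/Sxx = -13801.08/3602432.408 = -0.003831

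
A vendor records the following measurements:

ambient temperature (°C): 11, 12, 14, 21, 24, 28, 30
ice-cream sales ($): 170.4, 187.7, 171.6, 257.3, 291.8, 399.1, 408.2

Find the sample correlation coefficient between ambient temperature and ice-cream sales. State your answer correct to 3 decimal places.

n = 7, Σx = 140, Σy = 1886.1, Σxy = 42356.5, Σx² = 3162, Σy² = 570972.59
Sxx = Σx² − (Σx)²/n = 3162 − 2800 = 362
Sxy = Σxy − (Σx)(Σy)/n = 42356.5 − 37722 = 4634.5
Syy = Σy² − (Σy)²/n = 570972.59 − 508196.172857 = 62776.417143
r = Sxy/√(Sxx·Syy) = 4634.5/√(22725063.005714) = 4634.5/4767.081183 = 0.972188

0.972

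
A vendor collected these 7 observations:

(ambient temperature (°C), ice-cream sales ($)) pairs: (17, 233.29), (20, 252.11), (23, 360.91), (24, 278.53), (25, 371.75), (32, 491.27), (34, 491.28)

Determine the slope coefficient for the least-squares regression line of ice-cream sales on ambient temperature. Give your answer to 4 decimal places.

n = 7, Σx = 175, Σy = 2479.14, Σxy = 65711.69, Σx² = 4599
Sxx = Σx² − (Σx)²/n = 4599 − 4375 = 224
Sxy = Σxy − (Σx)(Σy)/n = 65711.69 − 61978.5 = 3733.19
b = Sxy/Sxx = 3733.19/224 = 16.666027

16.6660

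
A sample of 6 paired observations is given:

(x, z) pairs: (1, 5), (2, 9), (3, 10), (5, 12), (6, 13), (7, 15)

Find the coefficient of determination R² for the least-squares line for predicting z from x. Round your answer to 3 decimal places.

0.932

n = 6, Σx = 24, Σy = 64, Σxy = 296, Σx² = 124, Σy² = 744
Sxx = Σx² − (Σx)²/n = 124 − 96 = 28
Sxy = Σxy − (Σx)(Σy)/n = 296 − 256 = 40
Syy = Σy² − (Σy)²/n = 744 − 682.666667 = 61.333333
R² = Sxy²/(Sxx·Syy) = (40)²/(28·61.333333) = 0.931677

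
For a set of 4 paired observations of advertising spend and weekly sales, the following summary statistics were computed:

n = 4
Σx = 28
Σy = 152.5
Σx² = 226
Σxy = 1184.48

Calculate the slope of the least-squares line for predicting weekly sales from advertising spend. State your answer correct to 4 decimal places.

3.8993

Sxx = Σx² − (Σx)²/n = 226 − 196 = 30
Sxy = Σxy − (Σx)(Σy)/n = 1184.48 − 1067.5 = 116.98
b = Sxy/Sxx = 116.98/30 = 3.899333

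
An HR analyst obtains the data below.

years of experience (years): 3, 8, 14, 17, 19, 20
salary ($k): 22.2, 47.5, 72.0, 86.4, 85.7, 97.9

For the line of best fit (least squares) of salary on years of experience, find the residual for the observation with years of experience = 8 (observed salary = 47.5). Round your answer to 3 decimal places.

n = 6, Σx = 81, Σy = 411.7, Σxy = 6509.7, Σx² = 1319
Sxx = Σx² − (Σx)²/n = 1319 − 1093.5 = 225.5
Sxy = Σxy − (Σx)(Σy)/n = 6509.7 − 5557.95 = 951.75
b = Sxy/Sxx = 951.75/225.5 = 4.220621
a = ȳ − b·x̄ = 68.616667 − 4.220621·13.5 = 11.638285
ŷ(8) = 11.638285 + 4.220621·8 = 45.403252
residual = y − ŷ = 47.5 − 45.403252 = 2.096748

2.097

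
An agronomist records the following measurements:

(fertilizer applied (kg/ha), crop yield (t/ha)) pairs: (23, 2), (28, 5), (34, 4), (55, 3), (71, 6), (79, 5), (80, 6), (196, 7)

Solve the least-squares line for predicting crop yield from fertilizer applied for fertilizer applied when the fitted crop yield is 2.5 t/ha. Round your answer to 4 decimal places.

-32.0748

n = 8, Σx = 566, Σy = 38, Σxy = 3160, Σx² = 61592
Sxx = Σx² − (Σx)²/n = 61592 − 40044.5 = 21547.5
Sxy = Σxy − (Σx)(Σy)/n = 3160 − 2688.5 = 471.5
b = Sxy/Sxx = 471.5/21547.5 = 0.021882
a = ȳ − b·x̄ = 4.75 − 0.021882·70.75 = 3.201856
Set a + b·x = 2.5: x = (2.5 − 3.201856) / 0.021882 = -32.074761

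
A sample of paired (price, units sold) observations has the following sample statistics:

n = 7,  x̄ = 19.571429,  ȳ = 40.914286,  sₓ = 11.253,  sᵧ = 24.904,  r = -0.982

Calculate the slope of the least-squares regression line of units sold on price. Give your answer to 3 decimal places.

b = r · sᵧ/sₓ = -0.982 · 24.904/11.253 = -2.173263

-2.173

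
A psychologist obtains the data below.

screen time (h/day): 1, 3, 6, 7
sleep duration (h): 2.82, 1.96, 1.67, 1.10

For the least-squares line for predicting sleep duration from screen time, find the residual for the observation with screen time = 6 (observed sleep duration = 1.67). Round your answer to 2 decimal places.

0.22

n = 4, Σx = 17, Σy = 7.55, Σxy = 26.42, Σx² = 95
Sxx = Σx² − (Σx)²/n = 95 − 72.25 = 22.75
Sxy = Σxy − (Σx)(Σy)/n = 26.42 − 32.0875 = -5.6675
b = Sxy/Sxx = -5.6675/22.75 = -0.249121
a = ȳ − b·x̄ = 1.8875 − (-0.249121)·4.25 = 2.946264
ŷ(6) = 2.946264 + (-0.249121)·6 = 1.451538
residual = y − ŷ = 1.67 − 1.451538 = 0.218462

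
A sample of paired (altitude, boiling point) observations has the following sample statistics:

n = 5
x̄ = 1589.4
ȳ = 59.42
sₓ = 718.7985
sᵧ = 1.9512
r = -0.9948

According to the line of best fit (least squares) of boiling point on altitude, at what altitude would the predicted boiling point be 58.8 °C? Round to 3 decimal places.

b = r · sᵧ/sₓ = -0.9948 · 1.9512/718.7985 = -0.002700
a = ȳ − b·x̄ = 59.42 − (-0.002700)·1589.4 = 63.712039
Set a + b·x = 58.8: x = (58.8 − 63.712039) / (-0.002700) = 1818.994398

1818.994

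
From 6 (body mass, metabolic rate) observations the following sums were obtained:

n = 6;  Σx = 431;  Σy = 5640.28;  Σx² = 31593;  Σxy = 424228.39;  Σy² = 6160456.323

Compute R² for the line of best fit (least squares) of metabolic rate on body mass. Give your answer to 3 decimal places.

Sxx = Σx² − (Σx)²/n = 31593 − 30960.166667 = 632.833333
Sxy = Σxy − (Σx)(Σy)/n = 424228.39 − 405160.113333 = 19068.276667
Syy = Σy² − (Σy)²/n = 6160456.323 − 5302126.413067 = 858329.909933
R² = Sxy²/(Sxx·Syy) = (19068.276667)²/(632.833333·858329.909933) = 0.669390

0.669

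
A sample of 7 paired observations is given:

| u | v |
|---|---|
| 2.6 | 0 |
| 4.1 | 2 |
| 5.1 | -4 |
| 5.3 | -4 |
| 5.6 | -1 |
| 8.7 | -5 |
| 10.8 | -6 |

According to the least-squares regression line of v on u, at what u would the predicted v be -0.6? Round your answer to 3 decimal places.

3.642

n = 7, Σx = 42.2, Σy = -18, Σxy = -147.3, Σx² = 301.36
Sxx = Σx² − (Σx)²/n = 301.36 − 254.405714 = 46.954286
Sxy = Σxy − (Σx)(Σy)/n = -147.3 − (-108.514286) = -38.785714
b = Sxy/Sxx = -38.785714/46.954286 = -0.826031
a = ȳ − b·x̄ = -2.571429 − (-0.826031)·6.028571 = 2.408361
Set a + b·x = -0.6: x = (-0.6 − 2.408361) / (-0.826031) = 3.641945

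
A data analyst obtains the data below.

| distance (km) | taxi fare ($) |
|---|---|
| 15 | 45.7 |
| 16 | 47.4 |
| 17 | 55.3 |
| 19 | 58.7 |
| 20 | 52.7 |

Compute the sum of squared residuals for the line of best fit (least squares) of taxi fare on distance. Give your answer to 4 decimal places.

54.6394

n = 5, Σx = 87, Σy = 259.8, Σxy = 4553.3, Σx² = 1531, Σy² = 13616.32
Sxx = Σx² − (Σx)²/n = 1531 − 1513.8 = 17.2
Sxy = Σxy − (Σx)(Σy)/n = 4553.3 − 4520.52 = 32.78
Syy = Σy² − (Σy)²/n = 13616.32 − 13499.208 = 117.112
b = Sxy/Sxx = 32.78/17.2 = 1.905814
SSE = Syy − b·Sxy = 117.112 − 1.905814·32.78 = 54.639419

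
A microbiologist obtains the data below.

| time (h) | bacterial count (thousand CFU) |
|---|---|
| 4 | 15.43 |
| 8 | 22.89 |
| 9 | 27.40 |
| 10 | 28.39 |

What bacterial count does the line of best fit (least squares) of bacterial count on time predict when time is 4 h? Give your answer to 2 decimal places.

15.22

n = 4, Σx = 31, Σy = 94.11, Σxy = 775.34, Σx² = 261
Sxx = Σx² − (Σx)²/n = 261 − 240.25 = 20.75
Sxy = Σxy − (Σx)(Σy)/n = 775.34 − 729.3525 = 45.9875
b = Sxy/Sxx = 45.9875/20.75 = 2.216265
a = ȳ − b·x̄ = 23.5275 − 2.216265·7.75 = 6.351446
ŷ(4) = a + b·4 = 6.351446 + 2.216265·4 = 15.216506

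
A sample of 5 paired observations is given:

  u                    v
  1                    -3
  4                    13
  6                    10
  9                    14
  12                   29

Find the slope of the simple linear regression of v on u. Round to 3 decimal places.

n = 5, Σx = 32, Σy = 63, Σxy = 583, Σx² = 278
Sxx = Σx² − (Σx)²/n = 278 − 204.8 = 73.2
Sxy = Σxy − (Σx)(Σy)/n = 583 − 403.2 = 179.8
b = Sxy/Sxx = 179.8/73.2 = 2.456284

2.456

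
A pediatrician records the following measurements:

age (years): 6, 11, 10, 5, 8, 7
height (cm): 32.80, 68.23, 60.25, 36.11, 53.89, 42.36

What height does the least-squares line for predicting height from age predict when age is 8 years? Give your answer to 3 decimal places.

49.920

n = 6, Σx = 47, Σy = 293.64, Σxy = 2458.02, Σx² = 395
Sxx = Σx² − (Σx)²/n = 395 − 368.166667 = 26.833333
Sxy = Σxy − (Σx)(Σy)/n = 2458.02 − 2300.18 = 157.84
b = Sxy/Sxx = 157.84/26.833333 = 5.882236
a = ȳ − b·x̄ = 48.94 − 5.882236·7.833333 = 2.862484
ŷ(8) = a + b·8 = 2.862484 + 5.882236·8 = 49.920373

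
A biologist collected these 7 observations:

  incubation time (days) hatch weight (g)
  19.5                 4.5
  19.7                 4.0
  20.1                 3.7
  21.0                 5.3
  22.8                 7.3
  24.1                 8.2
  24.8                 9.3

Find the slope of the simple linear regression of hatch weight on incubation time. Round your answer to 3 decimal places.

0.998

n = 7, Σx = 152, Σy = 42.3, Σxy = 946.92, Σx² = 3329.04
Sxx = Σx² − (Σx)²/n = 3329.04 − 3300.571429 = 28.468571
Sxy = Σxy − (Σx)(Σy)/n = 946.92 − 918.514286 = 28.405714
b = Sxy/Sxx = 28.405714/28.468571 = 0.997792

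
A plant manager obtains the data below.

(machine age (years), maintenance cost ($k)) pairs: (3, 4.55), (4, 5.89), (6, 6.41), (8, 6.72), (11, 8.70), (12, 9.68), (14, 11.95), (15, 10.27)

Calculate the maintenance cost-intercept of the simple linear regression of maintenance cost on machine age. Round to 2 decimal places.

n = 8, Σx = 73, Σy = 64.17, Σxy = 662.64, Σx² = 811
Sxx = Σx² − (Σx)²/n = 811 − 666.125 = 144.875
Sxy = Σxy − (Σx)(Σy)/n = 662.64 − 585.55125 = 77.08875
b = Sxy/Sxx = 77.08875/144.875 = 0.532105
a = ȳ − b·x̄ = 8.02125 − 0.532105·9.125 = 3.165789

3.17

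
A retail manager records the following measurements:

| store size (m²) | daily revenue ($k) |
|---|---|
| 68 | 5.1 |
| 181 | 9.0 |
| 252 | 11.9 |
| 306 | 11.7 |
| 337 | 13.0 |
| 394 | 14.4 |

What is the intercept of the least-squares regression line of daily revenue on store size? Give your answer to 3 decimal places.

n = 6, Σx = 1538, Σy = 65.1, Σxy = 18609.4, Σx² = 463330
Sxx = Σx² − (Σx)²/n = 463330 − 394240.666667 = 69089.333333
Sxy = Σxy − (Σx)(Σy)/n = 18609.4 − 16687.3 = 1922.1
b = Sxy/Sxx = 1922.1/69089.333333 = 0.027821
a = ȳ − b·x̄ = 10.85 − 0.027821·256.333333 = 3.718678

3.719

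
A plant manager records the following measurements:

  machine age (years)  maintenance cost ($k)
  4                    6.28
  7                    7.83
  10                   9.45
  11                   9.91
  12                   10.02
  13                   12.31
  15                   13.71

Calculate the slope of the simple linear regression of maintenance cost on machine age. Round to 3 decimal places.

0.652

n = 7, Σx = 72, Σy = 69.51, Σxy = 769.36, Σx² = 824
Sxx = Σx² − (Σx)²/n = 824 − 740.571429 = 83.428571
Sxy = Σxy − (Σx)(Σy)/n = 769.36 − 714.96 = 54.4
b = Sxy/Sxx = 54.4/83.428571 = 0.652055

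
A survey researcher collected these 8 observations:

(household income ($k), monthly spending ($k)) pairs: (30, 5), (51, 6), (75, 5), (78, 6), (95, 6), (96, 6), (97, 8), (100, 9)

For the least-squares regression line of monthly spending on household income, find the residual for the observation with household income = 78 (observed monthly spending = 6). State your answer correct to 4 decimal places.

-0.3837

n = 8, Σx = 622, Σy = 51, Σxy = 4121, Σx² = 52860
Sxx = Σx² − (Σx)²/n = 52860 − 48360.5 = 4499.5
Sxy = Σxy − (Σx)(Σy)/n = 4121 − 3965.25 = 155.75
b = Sxy/Sxx = 155.75/4499.5 = 0.034615
a = ȳ − b·x̄ = 6.375 − 0.034615·77.75 = 3.683687
ŷ(78) = 3.683687 + 0.034615·78 = 6.383654
residual = y − ŷ = 6 − 6.383654 = -0.383654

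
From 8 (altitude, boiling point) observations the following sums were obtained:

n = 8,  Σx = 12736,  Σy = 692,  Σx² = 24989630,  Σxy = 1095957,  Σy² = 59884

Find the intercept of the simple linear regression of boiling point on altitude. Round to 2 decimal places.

88.43

Sxx = Σx² − (Σx)²/n = 24989630 − 20275712 = 4713918
Sxy = Σxy − (Σx)(Σy)/n = 1095957 − 1101664 = -5707
b = Sxy/Sxx = -5707/4713918 = -0.001211
a = ȳ − b·x̄ = 86.5 − (-0.001211)·1592 = 88.427387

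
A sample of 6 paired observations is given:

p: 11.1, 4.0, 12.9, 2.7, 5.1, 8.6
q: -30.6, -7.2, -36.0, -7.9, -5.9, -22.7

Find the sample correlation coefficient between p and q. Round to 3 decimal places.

-0.973

n = 6, Σx = 44.4, Σy = -110.3, Σxy = -1079.5, Σx² = 412.88, Σy² = 2896.71
Sxx = Σx² − (Σx)²/n = 412.88 − 328.56 = 84.32
Sxy = Σxy − (Σx)(Σy)/n = -1079.5 − (-816.22) = -263.28
Syy = Σy² − (Σy)²/n = 2896.71 − 2027.681667 = 869.028333
r = Sxy/√(Sxx·Syy) = -263.28/√(73276.469067) = -263.28/270.696267 = -0.972603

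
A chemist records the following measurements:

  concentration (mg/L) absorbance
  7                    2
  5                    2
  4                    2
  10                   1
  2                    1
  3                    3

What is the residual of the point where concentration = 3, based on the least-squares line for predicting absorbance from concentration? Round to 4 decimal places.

n = 6, Σx = 31, Σy = 11, Σxy = 53, Σx² = 203
Sxx = Σx² − (Σx)²/n = 203 − 160.166667 = 42.833333
Sxy = Σxy − (Σx)(Σy)/n = 53 − 56.833333 = -3.833333
b = Sxy/Sxx = -3.833333/42.833333 = -0.089494
a = ȳ − b·x̄ = 1.833333 − (-0.089494)·5.166667 = 2.295720
ŷ(3) = 2.295720 + (-0.089494)·3 = 2.027237
residual = y − ŷ = 3 − 2.027237 = 0.972763

0.9728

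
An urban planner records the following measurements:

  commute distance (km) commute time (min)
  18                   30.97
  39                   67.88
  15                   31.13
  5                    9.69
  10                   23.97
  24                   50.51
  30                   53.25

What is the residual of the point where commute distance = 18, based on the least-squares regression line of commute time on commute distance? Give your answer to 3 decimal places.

n = 7, Σx = 141, Σy = 267.4, Σxy = 6769.62, Σx² = 3671
Sxx = Σx² − (Σx)²/n = 3671 − 2840.142857 = 830.857143
Sxy = Σxy − (Σx)(Σy)/n = 6769.62 − 5386.2 = 1383.42
b = Sxy/Sxx = 1383.42/830.857143 = 1.665052
a = ȳ − b·x̄ = 38.2 − 1.665052·20.142857 = 4.661104
ŷ(18) = 4.661104 + 1.665052·18 = 34.632032
residual = y − ŷ = 30.97 − 34.632032 = -3.662032

-3.662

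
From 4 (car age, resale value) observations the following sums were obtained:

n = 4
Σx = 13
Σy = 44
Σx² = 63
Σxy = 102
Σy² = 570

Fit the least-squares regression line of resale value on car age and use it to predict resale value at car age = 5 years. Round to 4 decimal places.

7.5422

Sxx = Σx² − (Σx)²/n = 63 − 42.25 = 20.75
Sxy = Σxy − (Σx)(Σy)/n = 102 − 143 = -41
b = Sxy/Sxx = -41/20.75 = -1.975904
a = ȳ − b·x̄ = 11 − (-1.975904)·3.25 = 17.421687
ŷ(5) = a + b·5 = 17.421687 + (-1.975904)·5 = 7.542169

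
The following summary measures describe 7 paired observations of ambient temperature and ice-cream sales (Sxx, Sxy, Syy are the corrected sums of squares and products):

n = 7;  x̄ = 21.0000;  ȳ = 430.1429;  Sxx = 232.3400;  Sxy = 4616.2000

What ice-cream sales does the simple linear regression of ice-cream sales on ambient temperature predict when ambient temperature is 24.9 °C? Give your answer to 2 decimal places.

507.63

b = Sxy/Sxx = 4616.2/232.34 = 19.868296
a = ȳ − b·x̄ = 430.1429 − 19.868296·21 = 12.908674
ŷ(24.9) = a + b·24.9 = 12.908674 + 19.868296·24.9 = 507.629256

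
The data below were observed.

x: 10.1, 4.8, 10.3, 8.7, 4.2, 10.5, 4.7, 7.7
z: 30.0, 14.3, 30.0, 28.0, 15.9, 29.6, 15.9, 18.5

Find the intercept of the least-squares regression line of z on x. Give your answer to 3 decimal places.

n = 8, Σx = 61, Σy = 182.2, Σxy = 1519, Σx² = 516.1
Sxx = Σx² − (Σx)²/n = 516.1 − 465.125 = 50.975
Sxy = Σxy − (Σx)(Σy)/n = 1519 − 1389.275 = 129.725
b = Sxy/Sxx = 129.725/50.975 = 2.544875
a = ȳ − b·x̄ = 22.775 − 2.544875·7.625 = 3.370329

3.370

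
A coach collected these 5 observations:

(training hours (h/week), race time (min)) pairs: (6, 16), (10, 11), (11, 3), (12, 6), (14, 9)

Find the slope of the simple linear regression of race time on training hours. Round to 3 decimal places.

n = 5, Σx = 53, Σy = 45, Σxy = 437, Σx² = 597
Sxx = Σx² − (Σx)²/n = 597 − 561.8 = 35.2
Sxy = Σxy − (Σx)(Σy)/n = 437 − 477 = -40
b = Sxy/Sxx = -40/35.2 = -1.136364

-1.136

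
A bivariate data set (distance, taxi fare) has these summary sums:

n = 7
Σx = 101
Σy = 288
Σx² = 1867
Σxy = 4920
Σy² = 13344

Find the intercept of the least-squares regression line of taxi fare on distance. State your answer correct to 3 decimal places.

14.218

Sxx = Σx² − (Σx)²/n = 1867 − 1457.285714 = 409.714286
Sxy = Σxy − (Σx)(Σy)/n = 4920 − 4155.428571 = 764.571429
b = Sxy/Sxx = 764.571429/409.714286 = 1.866109
a = ȳ − b·x̄ = 41.142857 − 1.866109·14.428571 = 14.217573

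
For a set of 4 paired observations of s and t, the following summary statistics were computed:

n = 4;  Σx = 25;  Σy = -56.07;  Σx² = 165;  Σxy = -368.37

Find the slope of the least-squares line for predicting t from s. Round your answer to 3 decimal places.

Sxx = Σx² − (Σx)²/n = 165 − 156.25 = 8.75
Sxy = Σxy − (Σx)(Σy)/n = -368.37 − (-350.4375) = -17.9325
b = Sxy/Sxx = -17.9325/8.75 = -2.049429

-2.049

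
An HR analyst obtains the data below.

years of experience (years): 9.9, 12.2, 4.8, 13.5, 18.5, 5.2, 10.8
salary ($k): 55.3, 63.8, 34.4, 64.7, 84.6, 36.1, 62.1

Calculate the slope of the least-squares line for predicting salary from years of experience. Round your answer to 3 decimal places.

n = 7, Σx = 74.9, Σy = 401, Σxy = 4787.9, Σx² = 938.07
Sxx = Σx² − (Σx)²/n = 938.07 − 801.43 = 136.64
Sxy = Σxy − (Σx)(Σy)/n = 4787.9 − 4290.7 = 497.2
b = Sxy/Sxx = 497.2/136.64 = 3.638759

3.639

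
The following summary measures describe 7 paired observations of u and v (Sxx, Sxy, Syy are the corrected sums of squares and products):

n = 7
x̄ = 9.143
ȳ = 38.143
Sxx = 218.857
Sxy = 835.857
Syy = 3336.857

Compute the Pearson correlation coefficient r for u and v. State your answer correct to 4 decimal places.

0.9781

r = Sxy/√(Sxx·Syy) = 835.857/√(730294.512449) = 835.857/854.572708 = 0.978099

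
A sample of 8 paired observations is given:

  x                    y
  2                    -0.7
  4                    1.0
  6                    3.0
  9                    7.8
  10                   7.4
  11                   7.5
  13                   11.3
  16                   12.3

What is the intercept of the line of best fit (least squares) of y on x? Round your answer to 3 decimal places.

n = 8, Σx = 71, Σy = 49.6, Σxy = 591, Σx² = 783
Sxx = Σx² − (Σx)²/n = 783 − 630.125 = 152.875
Sxy = Σxy − (Σx)(Σy)/n = 591 − 440.2 = 150.8
b = Sxy/Sxx = 150.8/152.875 = 0.986427
a = ȳ − b·x̄ = 6.2 − 0.986427·8.875 = -2.554538

-2.555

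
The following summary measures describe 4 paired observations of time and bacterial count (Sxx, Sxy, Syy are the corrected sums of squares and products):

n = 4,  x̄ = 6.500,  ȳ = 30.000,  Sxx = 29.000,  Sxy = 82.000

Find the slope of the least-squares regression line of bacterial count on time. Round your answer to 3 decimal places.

2.828

b = Sxy/Sxx = 82/29 = 2.827586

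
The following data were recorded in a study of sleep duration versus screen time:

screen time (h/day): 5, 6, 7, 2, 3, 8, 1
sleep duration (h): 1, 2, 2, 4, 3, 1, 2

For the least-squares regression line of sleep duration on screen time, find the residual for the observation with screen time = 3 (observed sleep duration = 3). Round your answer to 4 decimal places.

n = 7, Σx = 32, Σy = 15, Σxy = 58, Σx² = 188
Sxx = Σx² − (Σx)²/n = 188 − 146.285714 = 41.714286
Sxy = Σxy − (Σx)(Σy)/n = 58 − 68.571429 = -10.571429
b = Sxy/Sxx = -10.571429/41.714286 = -0.253425
a = ȳ − b·x̄ = 2.142857 − (-0.253425)·4.571429 = 3.301370
ŷ(3) = 3.301370 + (-0.253425)·3 = 2.541096
residual = y − ŷ = 3 − 2.541096 = 0.458904

0.4589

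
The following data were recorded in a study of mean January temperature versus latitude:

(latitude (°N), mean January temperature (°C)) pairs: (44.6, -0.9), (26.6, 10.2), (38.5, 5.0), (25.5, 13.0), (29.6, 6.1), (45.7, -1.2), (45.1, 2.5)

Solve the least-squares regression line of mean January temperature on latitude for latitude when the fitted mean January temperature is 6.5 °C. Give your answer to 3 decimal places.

33.722

n = 7, Σx = 255.6, Σy = 34.7, Σxy = 993.65, Σx² = 9827.88
Sxx = Σx² − (Σx)²/n = 9827.88 − 9333.051429 = 494.828571
Sxy = Σxy − (Σx)(Σy)/n = 993.65 − 1267.045714 = -273.395714
b = Sxy/Sxx = -273.395714/494.828571 = -0.552506
a = ȳ − b·x̄ = 4.957143 − (-0.552506)·36.514286 = 25.131502
Set a + b·x = 6.5: x = (6.5 − 25.131502) / (-0.552506) = 33.721814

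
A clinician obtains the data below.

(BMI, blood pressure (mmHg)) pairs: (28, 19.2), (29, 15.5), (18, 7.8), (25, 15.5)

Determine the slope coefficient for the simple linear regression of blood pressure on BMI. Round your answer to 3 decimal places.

n = 4, Σx = 100, Σy = 58, Σxy = 1515, Σx² = 2574
Sxx = Σx² − (Σx)²/n = 2574 − 2500 = 74
Sxy = Σxy − (Σx)(Σy)/n = 1515 − 1450 = 65
b = Sxy/Sxx = 65/74 = 0.878378

0.878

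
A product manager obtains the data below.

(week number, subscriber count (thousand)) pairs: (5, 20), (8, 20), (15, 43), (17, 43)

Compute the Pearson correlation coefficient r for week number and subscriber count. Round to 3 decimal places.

0.966

n = 4, Σx = 45, Σy = 126, Σxy = 1636, Σx² = 603, Σy² = 4498
Sxx = Σx² − (Σx)²/n = 603 − 506.25 = 96.75
Sxy = Σxy − (Σx)(Σy)/n = 1636 − 1417.5 = 218.5
Syy = Σy² − (Σy)²/n = 4498 − 3969 = 529
r = Sxy/√(Sxx·Syy) = 218.5/√(51180.75) = 218.5/226.231629 = 0.965824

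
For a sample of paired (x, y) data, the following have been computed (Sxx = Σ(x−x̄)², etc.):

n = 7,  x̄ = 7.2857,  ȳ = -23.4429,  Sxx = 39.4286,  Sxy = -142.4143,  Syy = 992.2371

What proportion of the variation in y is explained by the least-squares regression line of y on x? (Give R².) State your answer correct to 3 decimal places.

0.518

R² = Sxy²/(Sxx·Syy) = (-142.4143)²/(39.4286·992.2371) = 0.518418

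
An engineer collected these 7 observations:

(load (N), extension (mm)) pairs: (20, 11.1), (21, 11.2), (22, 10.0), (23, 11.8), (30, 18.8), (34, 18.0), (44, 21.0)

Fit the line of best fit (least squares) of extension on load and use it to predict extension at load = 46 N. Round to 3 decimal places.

n = 7, Σx = 194, Σy = 101.9, Σxy = 3048.6, Σx² = 5846
Sxx = Σx² − (Σx)²/n = 5846 − 5376.571429 = 469.428571
Sxy = Σxy − (Σx)(Σy)/n = 3048.6 − 2824.085714 = 224.514286
b = Sxy/Sxx = 224.514286/469.428571 = 0.478271
a = ȳ − b·x̄ = 14.557143 − 0.478271·27.714286 = 1.302191
ŷ(46) = a + b·46 = 1.302191 + 0.478271·46 = 23.302678

23.303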